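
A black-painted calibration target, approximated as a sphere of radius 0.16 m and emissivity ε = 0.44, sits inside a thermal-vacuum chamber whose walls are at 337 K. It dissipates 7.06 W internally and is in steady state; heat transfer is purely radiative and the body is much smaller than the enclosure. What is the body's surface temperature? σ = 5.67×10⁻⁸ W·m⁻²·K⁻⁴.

T ≈ 343 K

For a small grey body in a large enclosure, net radiated power = εσA(T⁴ − T_w⁴).
Steady state: P = εσA(T⁴ − T_w⁴) with A = 4πr² = 0.3217 m².
T⁴ = P/(εσA) + T_w⁴ = 7.06/(0.44·5.67×10⁻⁸·0.3217) + (337)⁴
    = 8.797×10⁸ + 1.290×10¹⁰ = 1.378×10¹⁰ K⁴.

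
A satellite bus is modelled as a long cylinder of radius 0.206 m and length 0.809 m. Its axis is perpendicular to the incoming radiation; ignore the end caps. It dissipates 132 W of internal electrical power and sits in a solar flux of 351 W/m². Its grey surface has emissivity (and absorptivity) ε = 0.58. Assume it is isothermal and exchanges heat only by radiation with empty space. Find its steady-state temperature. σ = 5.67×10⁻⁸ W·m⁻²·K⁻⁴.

T ≈ 276 K

At steady state, absorbed solar power + internal power = radiated power.
Absorbed: α·S·A_cross = 0.58·351·0.3333 = 67.85 W (cross-section 2rL).
Total input = 67.85 + 132 = 199.9 W.
Radiated: εσ·A_surf·T⁴ with A_surf = 2πrL = 1.047 m².
T⁴ = 199.9/(0.58·5.67×10⁻⁸·1.047) = 5.804×10⁹ K⁴.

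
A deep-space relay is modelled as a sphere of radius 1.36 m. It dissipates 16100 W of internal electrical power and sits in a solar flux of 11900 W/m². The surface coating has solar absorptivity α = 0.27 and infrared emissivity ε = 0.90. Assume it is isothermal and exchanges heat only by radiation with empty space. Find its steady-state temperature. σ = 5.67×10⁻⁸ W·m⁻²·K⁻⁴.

At steady state, absorbed solar power + internal power = radiated power.
Absorbed: α·S·A_cross = 0.27·11900·5.811 = 18670 W (cross-section πr²).
Total input = 18670 + 16100 = 34770 W.
Radiated: εσ·A_surf·T⁴ with A_surf = 4πr² = 23.24 m².
T⁴ = 34770/(0.90·5.67×10⁻⁸·23.24) = 2.931×10¹⁰ K⁴.

T ≈ 414 K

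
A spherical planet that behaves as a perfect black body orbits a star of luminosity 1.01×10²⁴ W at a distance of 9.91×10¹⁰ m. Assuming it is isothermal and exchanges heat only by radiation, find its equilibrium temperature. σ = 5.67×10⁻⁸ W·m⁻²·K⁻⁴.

First find the stellar flux at distance d: S = L/(4πd²) = 1.01×10²⁴/(4π·(9.91×10¹⁰)²) = 8.184 W/m².
For an isothermal sphere, absorbed (1−a)S·πr² = emitted σ·4πr²·T⁴, so T⁴ = (1−a)S/(4σ).
T⁴ = 1.00·8.184/(4·5.67×10⁻⁸) = 3.608×10⁷ K⁴.

T ≈ 77.5 K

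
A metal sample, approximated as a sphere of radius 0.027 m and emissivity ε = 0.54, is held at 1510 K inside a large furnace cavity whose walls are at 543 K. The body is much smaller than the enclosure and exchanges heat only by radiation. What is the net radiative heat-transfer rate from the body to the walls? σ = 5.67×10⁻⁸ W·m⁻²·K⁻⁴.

For a small grey body in a large enclosure: P_net = εσA(T_body⁴ − T_wall⁴).
A = 4πr² = 0.009161 m²; T_body⁴ − T_wall⁴ = 5.199×10¹² − 8.694×10¹⁰ = 5.112×10¹² K⁴.
|P_net| = 0.54·5.67×10⁻⁸·0.009161·5.112×10¹².

P_net ≈ 1430 W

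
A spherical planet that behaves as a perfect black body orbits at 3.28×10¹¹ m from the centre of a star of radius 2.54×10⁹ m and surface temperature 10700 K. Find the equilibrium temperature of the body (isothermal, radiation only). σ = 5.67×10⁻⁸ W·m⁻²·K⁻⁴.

The star's surface emits σT_*⁴; at distance d the flux is S = σT_*⁴(R_*/d)².
S = 5.67×10⁻⁸·(10700)⁴·(2.54×10⁹/3.28×10¹¹)² = 44570 W/m².
For an isothermal sphere T⁴ = (1−a)S/(4σ) = 1.965×10¹¹ K⁴.

T ≈ 666 K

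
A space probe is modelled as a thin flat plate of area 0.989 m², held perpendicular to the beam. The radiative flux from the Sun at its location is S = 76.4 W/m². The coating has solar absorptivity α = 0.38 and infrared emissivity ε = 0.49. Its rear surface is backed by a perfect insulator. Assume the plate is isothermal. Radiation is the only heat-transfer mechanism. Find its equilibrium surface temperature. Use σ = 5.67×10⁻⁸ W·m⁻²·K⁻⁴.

T ≈ 180 K

At equilibrium, absorbed power = emitted power.
Absorbing cross-section = A = 0.9890 m²; emitting surface = A = 0.9890 m² (ratio 1).
αS·A_cross = εσ·A_surf·T⁴  ⇒  T⁴ = αS/(ε·1σ).
T⁴ = 0.380·76.4/(0.49·1·5.67×10⁻⁸) = 1.045×10⁹ K⁴.
T = (1.045×10⁹)^(1/4).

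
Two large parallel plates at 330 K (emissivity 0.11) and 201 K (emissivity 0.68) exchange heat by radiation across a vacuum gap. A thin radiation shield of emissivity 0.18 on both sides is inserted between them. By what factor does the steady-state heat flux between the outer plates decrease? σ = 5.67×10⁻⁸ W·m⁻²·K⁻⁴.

Without shield: q₀ = σΔ(T⁴)/(1/ε₁+1/ε₂−1) with denominator 9.561.
With shield the two gaps are in series; the resistances add: (1/ε₁+1/ε_s−1)+(1/ε_s+1/ε₂−1) = 13.65+6.026 = 19.67.
Heat-flux ratio q₀/q = 19.67/9.561.

factor ≈ 2.06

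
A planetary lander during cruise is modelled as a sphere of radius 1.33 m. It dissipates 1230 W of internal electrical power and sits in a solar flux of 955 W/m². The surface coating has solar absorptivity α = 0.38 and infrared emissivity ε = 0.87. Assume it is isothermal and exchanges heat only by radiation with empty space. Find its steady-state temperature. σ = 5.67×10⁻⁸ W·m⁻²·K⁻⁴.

At steady state, absorbed solar power + internal power = radiated power.
Absorbed: α·S·A_cross = 0.38·955·5.557 = 2017 W (cross-section πr²).
Total input = 2017 + 1230 = 3247 W.
Radiated: εσ·A_surf·T⁴ with A_surf = 4πr² = 22.23 m².
T⁴ = 3247/(0.87·5.67×10⁻⁸·22.23) = 2.961×10⁹ K⁴.

T ≈ 233 K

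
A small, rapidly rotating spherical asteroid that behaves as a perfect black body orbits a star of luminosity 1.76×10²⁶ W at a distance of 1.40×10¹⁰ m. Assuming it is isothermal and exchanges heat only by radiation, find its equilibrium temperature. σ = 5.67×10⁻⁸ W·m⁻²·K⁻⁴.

T ≈ 749 K

First find the stellar flux at distance d: S = L/(4πd²) = 1.76×10²⁶/(4π·(1.40×10¹⁰)²) = 71460 W/m².
For an isothermal sphere, absorbed (1−a)S·πr² = emitted σ·4πr²·T⁴, so T⁴ = (1−a)S/(4σ).
T⁴ = 1.00·71460/(4·5.67×10⁻⁸) = 3.151×10¹¹ K⁴.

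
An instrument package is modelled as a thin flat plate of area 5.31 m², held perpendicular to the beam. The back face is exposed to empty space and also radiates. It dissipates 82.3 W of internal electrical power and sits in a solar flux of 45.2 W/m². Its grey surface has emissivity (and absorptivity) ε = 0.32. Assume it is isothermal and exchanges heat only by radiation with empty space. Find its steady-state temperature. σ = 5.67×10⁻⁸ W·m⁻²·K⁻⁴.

T ≈ 170 K

At steady state, absorbed solar power + internal power = radiated power.
Absorbed: α·S·A_cross = 0.32·45.2·5.310 = 76.80 W (cross-section A).
Total input = 76.80 + 82.3 = 159.1 W.
Radiated: εσ·A_surf·T⁴ with A_surf = 2A = 10.62 m².
T⁴ = 159.1/(0.32·5.67×10⁻⁸·10.62) = 8.257×10⁸ K⁴.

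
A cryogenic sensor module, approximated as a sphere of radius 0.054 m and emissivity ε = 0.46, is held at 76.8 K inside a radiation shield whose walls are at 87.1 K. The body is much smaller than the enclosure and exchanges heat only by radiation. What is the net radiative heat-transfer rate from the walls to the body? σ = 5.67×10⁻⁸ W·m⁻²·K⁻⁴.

P_net ≈ 0.0218 W

For a small grey body in a large enclosure: P_net = εσA(T_body⁴ − T_wall⁴).
A = 4πr² = 0.03664 m²; T_body⁴ − T_wall⁴ = 3.479×10⁷ − 5.755×10⁷ = -2.276×10⁷ K⁴.
|P_net| = 0.46·5.67×10⁻⁸·0.03664·2.276×10⁷.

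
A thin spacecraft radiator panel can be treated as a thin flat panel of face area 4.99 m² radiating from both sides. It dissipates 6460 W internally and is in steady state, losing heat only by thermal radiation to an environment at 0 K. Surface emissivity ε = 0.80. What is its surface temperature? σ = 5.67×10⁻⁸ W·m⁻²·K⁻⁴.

Steady state: internal power = radiated power, P = εσA T⁴.
Radiating area A = 2·4.99 = 9.980 m².
T⁴ = P/(εσA) = 6460/(0.80·5.67×10⁻⁸·9.980) = 1.427×10¹⁰ K⁴.
T = (1.427×10¹⁰)^(1/4).

T ≈ 346 K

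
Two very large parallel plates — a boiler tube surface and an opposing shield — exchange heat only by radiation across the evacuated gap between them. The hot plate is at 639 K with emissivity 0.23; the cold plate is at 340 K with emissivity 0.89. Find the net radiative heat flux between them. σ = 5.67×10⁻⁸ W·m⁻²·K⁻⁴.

For two infinite grey parallel plates, q = σ(T₁⁴ − T₂⁴)/(1/ε₁ + 1/ε₂ − 1).
T₁⁴ − T₂⁴ = 1.667×10¹¹ − 1.336×10¹⁰ = 1.534×10¹¹ K⁴.
1/ε₁ + 1/ε₂ − 1 = 4.348 + 1.124 − 1 = 4.471.
q = 5.67×10⁻⁸ × 1.534×10¹¹ / 4.471.

q ≈ 1940 W/m²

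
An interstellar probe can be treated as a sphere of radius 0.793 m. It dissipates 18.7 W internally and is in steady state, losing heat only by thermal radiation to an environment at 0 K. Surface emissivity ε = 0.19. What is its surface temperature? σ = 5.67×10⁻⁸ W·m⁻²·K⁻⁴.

Steady state: internal power = radiated power, P = εσA T⁴.
Radiating area A = 4πr² = 7.902 m².
T⁴ = P/(εσA) = 18.7/(0.19·5.67×10⁻⁸·7.902) = 2.197×10⁸ K⁴.
T = (2.197×10⁸)^(1/4).

T ≈ 122 K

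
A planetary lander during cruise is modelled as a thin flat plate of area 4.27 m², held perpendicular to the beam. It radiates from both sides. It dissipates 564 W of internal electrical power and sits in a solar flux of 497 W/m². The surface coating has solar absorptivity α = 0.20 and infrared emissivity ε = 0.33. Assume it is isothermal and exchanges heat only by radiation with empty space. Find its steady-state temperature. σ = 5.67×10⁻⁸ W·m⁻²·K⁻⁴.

T ≈ 280 K

At steady state, absorbed solar power + internal power = radiated power.
Absorbed: α·S·A_cross = 0.20·497·4.270 = 424.4 W (cross-section A).
Total input = 424.4 + 564 = 988.4 W.
Radiated: εσ·A_surf·T⁴ with A_surf = 2A = 8.540 m².
T⁴ = 988.4/(0.33·5.67×10⁻⁸·8.540) = 6.186×10⁹ K⁴.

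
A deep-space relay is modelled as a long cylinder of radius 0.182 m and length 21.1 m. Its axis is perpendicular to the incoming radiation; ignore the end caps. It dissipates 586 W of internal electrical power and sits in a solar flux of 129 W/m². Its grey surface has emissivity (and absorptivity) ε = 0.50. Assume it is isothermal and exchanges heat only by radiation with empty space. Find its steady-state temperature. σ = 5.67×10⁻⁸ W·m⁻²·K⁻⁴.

T ≈ 199 K

At steady state, absorbed solar power + internal power = radiated power.
Absorbed: α·S·A_cross = 0.50·129·7.680 = 495.4 W (cross-section 2rL).
Total input = 495.4 + 586 = 1081 W.
Radiated: εσ·A_surf·T⁴ with A_surf = 2πrL = 24.13 m².
T⁴ = 1081/(0.50·5.67×10⁻⁸·24.13) = 1.581×10⁹ K⁴.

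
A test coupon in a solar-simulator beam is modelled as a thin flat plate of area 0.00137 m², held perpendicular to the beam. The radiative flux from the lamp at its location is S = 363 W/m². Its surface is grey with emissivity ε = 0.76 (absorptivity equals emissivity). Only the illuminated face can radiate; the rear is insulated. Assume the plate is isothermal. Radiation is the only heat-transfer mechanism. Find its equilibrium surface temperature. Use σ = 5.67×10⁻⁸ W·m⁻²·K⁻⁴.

At equilibrium, absorbed power = emitted power.
Absorbing cross-section = A = 0.001370 m²; emitting surface = A = 0.001370 m² (ratio 1).
εS·A_cross = εσ·A_surf·T⁴  ⇒  T⁴ = S/(1σ)   (ε cancels).
T⁴ = 363/(1·5.67×10⁻⁸) = 6.402×10⁹ K⁴.
T = (6.402×10⁹)^(1/4).

T ≈ 283 K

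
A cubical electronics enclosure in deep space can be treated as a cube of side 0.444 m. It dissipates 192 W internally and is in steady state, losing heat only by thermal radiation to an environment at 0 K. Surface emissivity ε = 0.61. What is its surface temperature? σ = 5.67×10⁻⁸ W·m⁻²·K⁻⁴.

Steady state: internal power = radiated power, P = εσA T⁴.
Radiating area A = 6L² = 1.183 m².
T⁴ = P/(εσA) = 192/(0.61·5.67×10⁻⁸·1.183) = 4.693×10⁹ K⁴.
T = (4.693×10⁹)^(1/4).

T ≈ 262 K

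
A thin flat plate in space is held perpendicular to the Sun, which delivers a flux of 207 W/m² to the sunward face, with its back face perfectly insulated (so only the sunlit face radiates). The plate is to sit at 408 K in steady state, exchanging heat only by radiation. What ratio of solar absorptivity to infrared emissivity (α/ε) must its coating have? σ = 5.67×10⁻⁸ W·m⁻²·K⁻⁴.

Balance: αS·A = εσ·1A·T⁴ ⇒ α/ε = σT⁴/S.
α/ε = 5.67×10⁻⁸·(408)⁴/207 = 5.67×10⁻⁸·2.771×10¹⁰/207.

α/ε ≈ 7.59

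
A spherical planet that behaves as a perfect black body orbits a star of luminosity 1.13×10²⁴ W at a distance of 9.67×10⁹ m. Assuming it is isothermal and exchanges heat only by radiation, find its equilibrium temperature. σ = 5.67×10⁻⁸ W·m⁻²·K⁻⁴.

T ≈ 255 K

First find the stellar flux at distance d: S = L/(4πd²) = 1.13×10²⁴/(4π·(9.67×10⁹)²) = 961.6 W/m².
For an isothermal sphere, absorbed (1−a)S·πr² = emitted σ·4πr²·T⁴, so T⁴ = (1−a)S/(4σ).
T⁴ = 1.00·961.6/(4·5.67×10⁻⁸) = 4.240×10⁹ K⁴.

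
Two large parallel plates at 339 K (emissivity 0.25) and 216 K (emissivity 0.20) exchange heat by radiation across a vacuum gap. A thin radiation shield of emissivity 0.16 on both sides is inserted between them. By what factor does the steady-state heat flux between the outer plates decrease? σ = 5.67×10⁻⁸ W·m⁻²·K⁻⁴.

factor ≈ 2.44

Without shield: q₀ = σΔ(T⁴)/(1/ε₁+1/ε₂−1) with denominator 8.000.
With shield the two gaps are in series; the resistances add: (1/ε₁+1/ε_s−1)+(1/ε_s+1/ε₂−1) = 9.250+10.25 = 19.50.
Heat-flux ratio q₀/q = 19.50/8.000.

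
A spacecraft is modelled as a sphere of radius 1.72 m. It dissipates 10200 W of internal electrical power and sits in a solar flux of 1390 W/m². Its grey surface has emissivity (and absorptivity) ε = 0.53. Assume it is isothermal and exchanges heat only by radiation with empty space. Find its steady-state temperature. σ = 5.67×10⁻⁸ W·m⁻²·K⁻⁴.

At steady state, absorbed solar power + internal power = radiated power.
Absorbed: α·S·A_cross = 0.53·1390·9.294 = 6847 W (cross-section πr²).
Total input = 6847 + 10200 = 17050 W.
Radiated: εσ·A_surf·T⁴ with A_surf = 4πr² = 37.18 m².
T⁴ = 17050/(0.53·5.67×10⁻⁸·37.18) = 1.526×10¹⁰ K⁴.

T ≈ 351 K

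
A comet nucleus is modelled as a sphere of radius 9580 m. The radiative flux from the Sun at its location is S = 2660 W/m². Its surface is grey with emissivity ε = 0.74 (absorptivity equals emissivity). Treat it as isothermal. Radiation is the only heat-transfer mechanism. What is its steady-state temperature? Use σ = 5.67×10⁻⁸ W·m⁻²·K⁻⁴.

At equilibrium, absorbed power = emitted power.
Absorbing cross-section = πr² = 2.883×10⁸ m²; emitting surface = 4πr² = 1.153×10⁹ m² (ratio 4).
εS·A_cross = εσ·A_surf·T⁴  ⇒  T⁴ = S/(4σ)   (ε cancels).
T⁴ = 2660/(4·5.67×10⁻⁸) = 1.173×10¹⁰ K⁴.
T = (1.173×10¹⁰)^(1/4).

T ≈ 329 K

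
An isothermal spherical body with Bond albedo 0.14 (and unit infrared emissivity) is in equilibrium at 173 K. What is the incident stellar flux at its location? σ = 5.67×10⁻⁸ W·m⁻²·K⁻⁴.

(1−a)S·πr² = σ·4πr²·T⁴ ⇒ S = 4σT⁴/(1−a).
S = 4·5.67×10⁻⁸·8.957×10⁸/0.860.

S ≈ 236 W/m²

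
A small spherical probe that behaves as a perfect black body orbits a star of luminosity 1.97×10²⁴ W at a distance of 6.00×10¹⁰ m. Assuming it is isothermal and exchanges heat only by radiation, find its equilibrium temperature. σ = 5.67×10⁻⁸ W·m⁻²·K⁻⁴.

First find the stellar flux at distance d: S = L/(4πd²) = 1.97×10²⁴/(4π·(6.00×10¹⁰)²) = 43.55 W/m².
For an isothermal sphere, absorbed (1−a)S·πr² = emitted σ·4πr²·T⁴, so T⁴ = (1−a)S/(4σ).
T⁴ = 1.00·43.55/(4·5.67×10⁻⁸) = 1.920×10⁸ K⁴.

T ≈ 118 K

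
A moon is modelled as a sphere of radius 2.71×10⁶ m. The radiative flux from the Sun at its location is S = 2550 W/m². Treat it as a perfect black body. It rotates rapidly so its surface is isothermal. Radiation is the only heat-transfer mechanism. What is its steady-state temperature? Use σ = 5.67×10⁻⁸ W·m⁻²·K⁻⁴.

At equilibrium, absorbed power = emitted power.
Absorbing cross-section = πr² = 2.307×10¹³ m²; emitting surface = 4πr² = 9.229×10¹³ m² (ratio 4).
S·A_cross = εσ·A_surf·T⁴  ⇒  T⁴ = S/(4σ).
T⁴ = 1.00·2550/(4·5.67×10⁻⁸) = 1.124×10¹⁰ K⁴.
T = (1.124×10¹⁰)^(1/4).

T ≈ 326 K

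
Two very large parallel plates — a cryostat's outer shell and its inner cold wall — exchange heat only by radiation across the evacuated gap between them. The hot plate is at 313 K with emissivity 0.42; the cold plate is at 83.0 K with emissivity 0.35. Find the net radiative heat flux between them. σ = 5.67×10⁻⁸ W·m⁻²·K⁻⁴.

q ≈ 128 W/m²

For two infinite grey parallel plates, q = σ(T₁⁴ − T₂⁴)/(1/ε₁ + 1/ε₂ − 1).
T₁⁴ − T₂⁴ = 9.598×10⁹ − 4.746×10⁷ = 9.550×10⁹ K⁴.
1/ε₁ + 1/ε₂ − 1 = 2.381 + 2.857 − 1 = 4.238.
q = 5.67×10⁻⁸ × 9.550×10⁹ / 4.238.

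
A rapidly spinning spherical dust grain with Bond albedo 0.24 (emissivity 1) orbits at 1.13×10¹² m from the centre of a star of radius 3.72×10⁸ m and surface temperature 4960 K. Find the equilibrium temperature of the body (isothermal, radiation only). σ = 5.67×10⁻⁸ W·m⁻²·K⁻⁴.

The star's surface emits σT_*⁴; at distance d the flux is S = σT_*⁴(R_*/d)².
S = 5.67×10⁻⁸·(4960)⁴·(3.72×10⁸/1.13×10¹²)² = 3.719 W/m².
For an isothermal sphere T⁴ = (1−a)S/(4σ) = 1.246×10⁷ K⁴.

T ≈ 59.4 K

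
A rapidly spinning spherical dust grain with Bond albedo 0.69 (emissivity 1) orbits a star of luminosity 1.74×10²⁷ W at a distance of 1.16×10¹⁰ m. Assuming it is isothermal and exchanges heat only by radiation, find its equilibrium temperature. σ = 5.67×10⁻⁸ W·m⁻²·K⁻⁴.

First find the stellar flux at distance d: S = L/(4πd²) = 1.74×10²⁷/(4π·(1.16×10¹⁰)²) = 1.029×10⁶ W/m².
For an isothermal sphere, absorbed (1−a)S·πr² = emitted σ·4πr²·T⁴, so T⁴ = (1−a)S/(4σ).
T⁴ = 0.310·1.029×10⁶/(4·5.67×10⁻⁸) = 1.407×10¹² K⁴.

T ≈ 1090 K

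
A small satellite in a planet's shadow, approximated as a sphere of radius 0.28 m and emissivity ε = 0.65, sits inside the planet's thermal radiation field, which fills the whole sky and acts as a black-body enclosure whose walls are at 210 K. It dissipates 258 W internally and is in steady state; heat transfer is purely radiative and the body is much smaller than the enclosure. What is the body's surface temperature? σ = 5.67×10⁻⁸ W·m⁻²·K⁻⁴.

For a small grey body in a large enclosure, net radiated power = εσA(T⁴ − T_w⁴).
Steady state: P = εσA(T⁴ − T_w⁴) with A = 4πr² = 0.9852 m².
T⁴ = P/(εσA) + T_w⁴ = 258/(0.65·5.67×10⁻⁸·0.9852) + (210)⁴
    = 7.106×10⁹ + 1.945×10⁹ = 9.050×10⁹ K⁴.

T ≈ 308 K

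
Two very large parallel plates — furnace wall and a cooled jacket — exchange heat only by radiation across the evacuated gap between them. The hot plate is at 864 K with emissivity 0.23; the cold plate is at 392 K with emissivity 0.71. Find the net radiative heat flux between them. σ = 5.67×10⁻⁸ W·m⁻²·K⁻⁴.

For two infinite grey parallel plates, q = σ(T₁⁴ − T₂⁴)/(1/ε₁ + 1/ε₂ − 1).
T₁⁴ − T₂⁴ = 5.573×10¹¹ − 2.361×10¹⁰ = 5.336×10¹¹ K⁴.
1/ε₁ + 1/ε₂ − 1 = 4.348 + 1.408 − 1 = 4.756.
q = 5.67×10⁻⁸ × 5.336×10¹¹ / 4.756.

q ≈ 6360 W/m²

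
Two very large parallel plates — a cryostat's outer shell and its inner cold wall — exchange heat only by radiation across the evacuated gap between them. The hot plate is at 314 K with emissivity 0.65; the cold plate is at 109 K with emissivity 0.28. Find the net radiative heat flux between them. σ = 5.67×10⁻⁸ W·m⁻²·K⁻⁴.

For two infinite grey parallel plates, q = σ(T₁⁴ − T₂⁴)/(1/ε₁ + 1/ε₂ − 1).
T₁⁴ − T₂⁴ = 9.721×10⁹ − 1.412×10⁸ = 9.580×10⁹ K⁴.
1/ε₁ + 1/ε₂ − 1 = 1.538 + 3.571 − 1 = 4.110.
q = 5.67×10⁻⁸ × 9.580×10⁹ / 4.110.

q ≈ 132 W/m²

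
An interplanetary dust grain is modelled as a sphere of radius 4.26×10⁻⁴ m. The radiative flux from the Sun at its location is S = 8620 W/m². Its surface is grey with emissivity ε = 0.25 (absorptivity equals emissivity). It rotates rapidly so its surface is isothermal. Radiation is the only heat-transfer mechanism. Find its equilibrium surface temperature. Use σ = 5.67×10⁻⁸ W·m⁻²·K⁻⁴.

At equilibrium, absorbed power = emitted power.
Absorbing cross-section = πr² = 5.701×10⁻⁷ m²; emitting surface = 4πr² = 2.280×10⁻⁶ m² (ratio 4).
εS·A_cross = εσ·A_surf·T⁴  ⇒  T⁴ = S/(4σ)   (ε cancels).
T⁴ = 8620/(4·5.67×10⁻⁸) = 3.801×10¹⁰ K⁴.
T = (3.801×10¹⁰)^(1/4).

T ≈ 442 K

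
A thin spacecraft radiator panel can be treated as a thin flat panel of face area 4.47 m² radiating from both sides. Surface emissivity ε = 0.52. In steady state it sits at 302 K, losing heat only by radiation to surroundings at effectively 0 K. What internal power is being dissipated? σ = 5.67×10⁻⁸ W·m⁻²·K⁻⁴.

P ≈ 2190 W

Steady state: P = εσA T⁴.
A = 2·4.47 = 8.940 m²; T⁴ = (302)⁴ = 8.318×10⁹ K⁴.
P = 0.52 × 5.67×10⁻⁸ × 8.940 × 8.318×10⁹.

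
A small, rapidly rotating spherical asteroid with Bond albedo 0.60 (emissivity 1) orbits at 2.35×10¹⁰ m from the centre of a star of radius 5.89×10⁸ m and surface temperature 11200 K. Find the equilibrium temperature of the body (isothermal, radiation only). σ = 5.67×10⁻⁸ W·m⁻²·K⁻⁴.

The star's surface emits σT_*⁴; at distance d the flux is S = σT_*⁴(R_*/d)².
S = 5.67×10⁻⁸·(11200)⁴·(5.89×10⁸/2.35×10¹⁰)² = 5.605×10⁵ W/m².
For an isothermal sphere T⁴ = (1−a)S/(4σ) = 9.885×10¹¹ K⁴.

T ≈ 997 K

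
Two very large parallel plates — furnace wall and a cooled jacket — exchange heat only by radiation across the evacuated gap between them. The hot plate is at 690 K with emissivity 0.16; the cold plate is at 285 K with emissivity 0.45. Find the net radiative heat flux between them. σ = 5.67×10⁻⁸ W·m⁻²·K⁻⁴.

For two infinite grey parallel plates, q = σ(T₁⁴ − T₂⁴)/(1/ε₁ + 1/ε₂ − 1).
T₁⁴ − T₂⁴ = 2.267×10¹¹ − 6.598×10⁹ = 2.201×10¹¹ K⁴.
1/ε₁ + 1/ε₂ − 1 = 6.250 + 2.222 − 1 = 7.472.
q = 5.67×10⁻⁸ × 2.201×10¹¹ / 7.472.

q ≈ 1670 W/m²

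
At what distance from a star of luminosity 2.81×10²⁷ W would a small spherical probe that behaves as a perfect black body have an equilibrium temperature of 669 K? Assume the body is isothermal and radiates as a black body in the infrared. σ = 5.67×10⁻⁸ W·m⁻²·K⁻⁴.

d ≈ 7.02×10¹⁰ m

For an isothermal black-emitting sphere, (1−a)S·πr² = σ·4πr²·T⁴ ⇒ S = 4σT⁴/(1−a).
S = 4·5.67×10⁻⁸·(669)⁴/1.00 = 45430 W/m².
Flux falls as S = L/(4πd²), so d = √(L/(4πS)) = √(2.81×10²⁷/(4π·45430)).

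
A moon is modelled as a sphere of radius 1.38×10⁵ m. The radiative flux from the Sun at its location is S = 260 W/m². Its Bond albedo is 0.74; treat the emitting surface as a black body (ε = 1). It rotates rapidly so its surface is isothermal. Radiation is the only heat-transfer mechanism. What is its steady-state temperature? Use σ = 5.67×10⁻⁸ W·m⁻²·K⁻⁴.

T ≈ 131 K

At equilibrium, absorbed power = emitted power.
Absorbing cross-section = πr² = 5.983×10¹⁰ m²; emitting surface = 4πr² = 2.393×10¹¹ m² (ratio 4).
(1−a)S·A_cross = εσ·A_surf·T⁴  ⇒  T⁴ = (1−a)S/(4σ).
T⁴ = 0.260·260/(4·5.67×10⁻⁸) = 2.981×10⁸ K⁴.
T = (2.981×10⁸)^(1/4).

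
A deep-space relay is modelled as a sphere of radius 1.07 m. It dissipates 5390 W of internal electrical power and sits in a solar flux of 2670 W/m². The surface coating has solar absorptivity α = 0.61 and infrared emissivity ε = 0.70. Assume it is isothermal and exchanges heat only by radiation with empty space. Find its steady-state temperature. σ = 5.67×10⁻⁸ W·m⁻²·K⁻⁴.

At steady state, absorbed solar power + internal power = radiated power.
Absorbed: α·S·A_cross = 0.61·2670·3.597 = 5858 W (cross-section πr²).
Total input = 5858 + 5390 = 11250 W.
Radiated: εσ·A_surf·T⁴ with A_surf = 4πr² = 14.39 m².
T⁴ = 11250/(0.70·5.67×10⁻⁸·14.39) = 1.970×10¹⁰ K⁴.

T ≈ 375 K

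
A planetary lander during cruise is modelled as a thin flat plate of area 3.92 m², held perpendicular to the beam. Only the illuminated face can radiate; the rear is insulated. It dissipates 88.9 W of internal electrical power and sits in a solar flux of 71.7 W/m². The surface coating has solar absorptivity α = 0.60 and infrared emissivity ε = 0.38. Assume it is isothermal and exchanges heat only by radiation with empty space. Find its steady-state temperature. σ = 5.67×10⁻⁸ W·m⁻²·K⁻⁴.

At steady state, absorbed solar power + internal power = radiated power.
Absorbed: α·S·A_cross = 0.60·71.7·3.920 = 168.6 W (cross-section A).
Total input = 168.6 + 88.9 = 257.5 W.
Radiated: εσ·A_surf·T⁴ with A_surf = A = 3.920 m².
T⁴ = 257.5/(0.38·5.67×10⁻⁸·3.920) = 3.049×10⁹ K⁴.

T ≈ 235 K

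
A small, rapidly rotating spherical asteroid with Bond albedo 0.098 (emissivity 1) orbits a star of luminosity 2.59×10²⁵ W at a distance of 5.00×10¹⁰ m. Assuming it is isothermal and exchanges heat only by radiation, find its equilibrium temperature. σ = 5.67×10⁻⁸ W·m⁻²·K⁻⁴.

First find the stellar flux at distance d: S = L/(4πd²) = 2.59×10²⁵/(4π·(5.00×10¹⁰)²) = 824.4 W/m².
For an isothermal sphere, absorbed (1−a)S·πr² = emitted σ·4πr²·T⁴, so T⁴ = (1−a)S/(4σ).
T⁴ = 0.902·824.4/(4·5.67×10⁻⁸) = 3.279×10⁹ K⁴.

T ≈ 239 K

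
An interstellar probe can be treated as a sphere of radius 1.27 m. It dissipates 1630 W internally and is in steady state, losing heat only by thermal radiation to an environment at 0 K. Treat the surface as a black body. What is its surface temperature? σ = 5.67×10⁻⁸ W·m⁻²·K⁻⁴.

T ≈ 194 K

Steady state: internal power = radiated power, P = εσA T⁴.
Radiating area A = 4πr² = 20.27 m².
T⁴ = P/(εσA) = 1630/(1.0·5.67×10⁻⁸·20.27) = 1.418×10⁹ K⁴.
T = (1.418×10⁹)^(1/4).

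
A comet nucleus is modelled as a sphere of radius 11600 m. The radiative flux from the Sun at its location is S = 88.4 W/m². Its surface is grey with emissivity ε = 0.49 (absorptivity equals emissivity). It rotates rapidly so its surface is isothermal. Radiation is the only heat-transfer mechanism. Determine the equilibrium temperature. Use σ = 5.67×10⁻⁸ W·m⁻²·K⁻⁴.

At equilibrium, absorbed power = emitted power.
Absorbing cross-section = πr² = 4.227×10⁸ m²; emitting surface = 4πr² = 1.691×10⁹ m² (ratio 4).
εS·A_cross = εσ·A_surf·T⁴  ⇒  T⁴ = S/(4σ)   (ε cancels).
T⁴ = 88.4/(4·5.67×10⁻⁸) = 3.898×10⁸ K⁴.
T = (3.898×10⁸)^(1/4).

T ≈ 141 K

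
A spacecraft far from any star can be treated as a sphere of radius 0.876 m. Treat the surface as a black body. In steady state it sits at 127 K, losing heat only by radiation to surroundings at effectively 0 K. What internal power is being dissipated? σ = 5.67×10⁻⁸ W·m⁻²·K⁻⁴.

P ≈ 142 W

Steady state: P = εσA T⁴.
A = 4πr² = 9.643 m²; T⁴ = (127)⁴ = 2.601×10⁸ K⁴.
P = 1.0 × 5.67×10⁻⁸ × 9.643 × 2.601×10⁸.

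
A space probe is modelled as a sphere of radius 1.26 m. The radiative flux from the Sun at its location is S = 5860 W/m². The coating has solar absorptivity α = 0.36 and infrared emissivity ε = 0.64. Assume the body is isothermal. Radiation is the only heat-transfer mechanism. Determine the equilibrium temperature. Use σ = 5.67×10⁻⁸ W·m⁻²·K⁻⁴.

At equilibrium, absorbed power = emitted power.
Absorbing cross-section = πr² = 4.988 m²; emitting surface = 4πr² = 19.95 m² (ratio 4).
αS·A_cross = εσ·A_surf·T⁴  ⇒  T⁴ = αS/(ε·4σ).
T⁴ = 0.360·5860/(0.64·4·5.67×10⁻⁸) = 1.453×10¹⁰ K⁴.
T = (1.453×10¹⁰)^(1/4).

T ≈ 347 K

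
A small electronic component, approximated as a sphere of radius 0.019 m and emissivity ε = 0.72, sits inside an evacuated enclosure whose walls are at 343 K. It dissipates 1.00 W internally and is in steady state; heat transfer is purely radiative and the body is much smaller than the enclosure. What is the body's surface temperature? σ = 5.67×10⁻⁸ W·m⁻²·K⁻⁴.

For a small grey body in a large enclosure, net radiated power = εσA(T⁴ − T_w⁴).
Steady state: P = εσA(T⁴ − T_w⁴) with A = 4πr² = 0.004536 m².
T⁴ = P/(εσA) + T_w⁴ = 1.00/(0.72·5.67×10⁻⁸·0.004536) + (343)⁴
    = 5.400×10⁹ + 1.384×10¹⁰ = 1.924×10¹⁰ K⁴.

T ≈ 372 K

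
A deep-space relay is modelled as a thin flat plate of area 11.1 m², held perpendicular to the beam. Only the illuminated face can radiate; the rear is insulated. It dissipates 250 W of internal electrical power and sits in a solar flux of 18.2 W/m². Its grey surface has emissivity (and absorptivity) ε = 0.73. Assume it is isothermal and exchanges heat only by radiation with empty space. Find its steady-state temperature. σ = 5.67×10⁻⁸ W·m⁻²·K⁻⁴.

At steady state, absorbed solar power + internal power = radiated power.
Absorbed: α·S·A_cross = 0.73·18.2·11.10 = 147.5 W (cross-section A).
Total input = 147.5 + 250 = 397.5 W.
Radiated: εσ·A_surf·T⁴ with A_surf = A = 11.10 m².
T⁴ = 397.5/(0.73·5.67×10⁻⁸·11.10) = 8.651×10⁸ K⁴.

T ≈ 172 K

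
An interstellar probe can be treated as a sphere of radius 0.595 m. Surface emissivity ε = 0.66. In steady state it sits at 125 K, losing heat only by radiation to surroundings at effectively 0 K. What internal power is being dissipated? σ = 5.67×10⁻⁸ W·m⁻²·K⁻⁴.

Steady state: P = εσA T⁴.
A = 4πr² = 4.449 m²; T⁴ = (125)⁴ = 2.441×10⁸ K⁴.
P = 0.66 × 5.67×10⁻⁸ × 4.449 × 2.441×10⁸.

P ≈ 40.6 W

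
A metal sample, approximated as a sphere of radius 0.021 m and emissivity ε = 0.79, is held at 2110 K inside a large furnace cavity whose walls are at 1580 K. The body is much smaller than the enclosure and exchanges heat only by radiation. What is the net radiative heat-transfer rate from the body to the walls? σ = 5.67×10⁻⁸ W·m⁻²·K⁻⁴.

For a small grey body in a large enclosure: P_net = εσA(T_body⁴ − T_wall⁴).
A = 4πr² = 0.005542 m²; T_body⁴ − T_wall⁴ = 1.982×10¹³ − 6.232×10¹² = 1.359×10¹³ K⁴.
|P_net| = 0.79·5.67×10⁻⁸·0.005542·1.359×10¹³.

P_net ≈ 3370 W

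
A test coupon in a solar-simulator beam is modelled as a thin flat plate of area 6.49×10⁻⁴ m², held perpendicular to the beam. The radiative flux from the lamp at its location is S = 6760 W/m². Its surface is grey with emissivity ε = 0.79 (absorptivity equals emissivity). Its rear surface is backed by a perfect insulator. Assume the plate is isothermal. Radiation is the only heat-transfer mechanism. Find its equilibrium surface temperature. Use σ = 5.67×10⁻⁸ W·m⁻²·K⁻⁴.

T ≈ 588 K

At equilibrium, absorbed power = emitted power.
Absorbing cross-section = A = 6.490×10⁻⁴ m²; emitting surface = A = 6.490×10⁻⁴ m² (ratio 1).
εS·A_cross = εσ·A_surf·T⁴  ⇒  T⁴ = S/(1σ)   (ε cancels).
T⁴ = 6760/(1·5.67×10⁻⁸) = 1.192×10¹¹ K⁴.
T = (1.192×10¹¹)^(1/4).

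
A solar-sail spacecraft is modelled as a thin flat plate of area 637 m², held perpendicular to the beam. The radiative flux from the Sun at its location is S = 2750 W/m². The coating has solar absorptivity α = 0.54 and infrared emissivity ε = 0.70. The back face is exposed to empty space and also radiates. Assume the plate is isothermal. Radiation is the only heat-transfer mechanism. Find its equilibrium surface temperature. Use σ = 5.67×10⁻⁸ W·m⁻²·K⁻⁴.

T ≈ 370 K

At equilibrium, absorbed power = emitted power.
Absorbing cross-section = A = 637.0 m²; emitting surface = 2A = 1274 m² (ratio 2).
αS·A_cross = εσ·A_surf·T⁴  ⇒  T⁴ = αS/(ε·2σ).
T⁴ = 0.540·2750/(0.70·2·5.67×10⁻⁸) = 1.871×10¹⁰ K⁴.
T = (1.871×10¹⁰)^(1/4).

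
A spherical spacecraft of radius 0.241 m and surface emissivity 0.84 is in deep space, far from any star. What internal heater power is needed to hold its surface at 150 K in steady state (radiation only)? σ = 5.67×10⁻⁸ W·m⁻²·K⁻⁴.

P = εσ·4πr²·T⁴.
4πr² = 0.7299 m²; T⁴ = 5.062×10⁸ K⁴.
P = 0.84·5.67×10⁻⁸·0.7299·5.062×10⁸.

P ≈ 17.6 W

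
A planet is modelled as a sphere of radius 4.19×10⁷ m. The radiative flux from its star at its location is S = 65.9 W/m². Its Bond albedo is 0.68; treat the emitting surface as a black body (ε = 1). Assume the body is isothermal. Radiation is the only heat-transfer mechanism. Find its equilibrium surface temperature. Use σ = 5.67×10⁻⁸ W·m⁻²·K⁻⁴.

At equilibrium, absorbed power = emitted power.
Absorbing cross-section = πr² = 5.515×10¹⁵ m²; emitting surface = 4πr² = 2.206×10¹⁶ m² (ratio 4).
(1−a)S·A_cross = εσ·A_surf·T⁴  ⇒  T⁴ = (1−a)S/(4σ).
T⁴ = 0.320·65.9/(4·5.67×10⁻⁸) = 9.298×10⁷ K⁴.
T = (9.298×10⁷)^(1/4).

T ≈ 98.2 K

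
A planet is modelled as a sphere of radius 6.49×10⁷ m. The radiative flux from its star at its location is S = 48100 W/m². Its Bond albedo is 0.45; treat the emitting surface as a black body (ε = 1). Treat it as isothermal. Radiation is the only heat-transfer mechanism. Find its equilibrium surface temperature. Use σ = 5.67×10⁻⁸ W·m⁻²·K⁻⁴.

T ≈ 584 K

At equilibrium, absorbed power = emitted power.
Absorbing cross-section = πr² = 1.323×10¹⁶ m²; emitting surface = 4πr² = 5.293×10¹⁶ m² (ratio 4).
(1−a)S·A_cross = εσ·A_surf·T⁴  ⇒  T⁴ = (1−a)S/(4σ).
T⁴ = 0.550·48100/(4·5.67×10⁻⁸) = 1.166×10¹¹ K⁴.
T = (1.166×10¹¹)^(1/4).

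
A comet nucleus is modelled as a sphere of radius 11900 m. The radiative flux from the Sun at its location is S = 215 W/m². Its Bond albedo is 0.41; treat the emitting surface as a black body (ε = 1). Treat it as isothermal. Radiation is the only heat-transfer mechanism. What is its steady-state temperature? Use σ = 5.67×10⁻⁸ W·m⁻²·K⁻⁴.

At equilibrium, absorbed power = emitted power.
Absorbing cross-section = πr² = 4.449×10⁸ m²; emitting surface = 4πr² = 1.780×10⁹ m² (ratio 4).
(1−a)S·A_cross = εσ·A_surf·T⁴  ⇒  T⁴ = (1−a)S/(4σ).
T⁴ = 0.590·215/(4·5.67×10⁻⁸) = 5.593×10⁸ K⁴.
T = (5.593×10⁸)^(1/4).

T ≈ 154 K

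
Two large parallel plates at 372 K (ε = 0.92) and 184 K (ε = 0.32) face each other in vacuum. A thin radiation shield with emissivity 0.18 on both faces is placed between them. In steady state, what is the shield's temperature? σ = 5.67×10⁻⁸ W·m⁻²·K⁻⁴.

T_s ≈ 328 K

In steady state the net flux on the hot side equals that on the cold side.
σ(T₁⁴−T_s⁴)/D₁ = σ(T_s⁴−T₂⁴)/D₂, with D₁ = 1/ε₁+1/ε_s−1 = 5.643, D₂ = 1/ε_s+1/ε₂−1 = 7.681.
Solve for T_s⁴: T_s⁴ = (D₂·T₁⁴ + D₁·T₂⁴)/(D₁+D₂) = 1.153×10¹⁰ K⁴.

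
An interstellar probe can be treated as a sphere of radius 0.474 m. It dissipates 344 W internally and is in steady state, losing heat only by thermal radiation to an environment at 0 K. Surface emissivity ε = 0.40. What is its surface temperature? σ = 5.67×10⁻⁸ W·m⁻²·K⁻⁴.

Steady state: internal power = radiated power, P = εσA T⁴.
Radiating area A = 4πr² = 2.823 m².
T⁴ = P/(εσA) = 344/(0.40·5.67×10⁻⁸·2.823) = 5.372×10⁹ K⁴.
T = (5.372×10⁹)^(1/4).

T ≈ 271 K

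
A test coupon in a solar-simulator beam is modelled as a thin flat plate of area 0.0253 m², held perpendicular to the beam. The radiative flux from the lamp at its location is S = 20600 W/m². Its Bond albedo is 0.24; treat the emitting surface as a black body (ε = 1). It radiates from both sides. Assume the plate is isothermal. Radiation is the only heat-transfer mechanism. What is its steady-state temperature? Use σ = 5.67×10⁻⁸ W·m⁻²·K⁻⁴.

T ≈ 610 K

At equilibrium, absorbed power = emitted power.
Absorbing cross-section = A = 0.02530 m²; emitting surface = 2A = 0.05060 m² (ratio 2).
(1−a)S·A_cross = εσ·A_surf·T⁴  ⇒  T⁴ = (1−a)S/(2σ).
T⁴ = 0.760·20600/(2·5.67×10⁻⁸) = 1.381×10¹¹ K⁴.
T = (1.381×10¹¹)^(1/4).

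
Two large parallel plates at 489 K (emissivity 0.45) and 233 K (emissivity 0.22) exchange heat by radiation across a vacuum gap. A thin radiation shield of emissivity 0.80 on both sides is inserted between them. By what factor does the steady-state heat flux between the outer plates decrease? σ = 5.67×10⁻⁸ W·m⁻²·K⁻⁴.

Without shield: q₀ = σΔ(T⁴)/(1/ε₁+1/ε₂−1) with denominator 5.768.
With shield the two gaps are in series; the resistances add: (1/ε₁+1/ε_s−1)+(1/ε_s+1/ε₂−1) = 2.472+4.795 = 7.268.
Heat-flux ratio q₀/q = 7.268/5.768.

factor ≈ 1.26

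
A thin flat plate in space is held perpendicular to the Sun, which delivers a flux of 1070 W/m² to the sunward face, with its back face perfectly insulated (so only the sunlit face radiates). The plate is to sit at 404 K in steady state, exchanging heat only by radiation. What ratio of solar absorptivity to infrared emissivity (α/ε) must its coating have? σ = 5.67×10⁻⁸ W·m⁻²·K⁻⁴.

α/ε ≈ 1.41

Balance: αS·A = εσ·1A·T⁴ ⇒ α/ε = σT⁴/S.
α/ε = 5.67×10⁻⁸·(404)⁴/1070 = 5.67×10⁻⁸·2.664×10¹⁰/1070.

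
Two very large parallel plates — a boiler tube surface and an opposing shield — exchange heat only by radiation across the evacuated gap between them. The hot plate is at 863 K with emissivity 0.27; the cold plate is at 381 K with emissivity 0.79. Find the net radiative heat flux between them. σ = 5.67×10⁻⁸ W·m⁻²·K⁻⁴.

For two infinite grey parallel plates, q = σ(T₁⁴ − T₂⁴)/(1/ε₁ + 1/ε₂ − 1).
T₁⁴ − T₂⁴ = 5.547×10¹¹ − 2.107×10¹⁰ = 5.336×10¹¹ K⁴.
1/ε₁ + 1/ε₂ − 1 = 3.704 + 1.266 − 1 = 3.970.
q = 5.67×10⁻⁸ × 5.336×10¹¹ / 3.970.

q ≈ 7620 W/m²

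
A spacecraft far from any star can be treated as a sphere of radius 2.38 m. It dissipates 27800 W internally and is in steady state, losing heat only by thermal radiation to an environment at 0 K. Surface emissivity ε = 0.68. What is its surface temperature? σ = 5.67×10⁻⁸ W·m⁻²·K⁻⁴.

T ≈ 317 K

Steady state: internal power = radiated power, P = εσA T⁴.
Radiating area A = 4πr² = 71.18 m².
T⁴ = P/(εσA) = 27800/(0.68·5.67×10⁻⁸·71.18) = 1.013×10¹⁰ K⁴.
T = (1.013×10¹⁰)^(1/4).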